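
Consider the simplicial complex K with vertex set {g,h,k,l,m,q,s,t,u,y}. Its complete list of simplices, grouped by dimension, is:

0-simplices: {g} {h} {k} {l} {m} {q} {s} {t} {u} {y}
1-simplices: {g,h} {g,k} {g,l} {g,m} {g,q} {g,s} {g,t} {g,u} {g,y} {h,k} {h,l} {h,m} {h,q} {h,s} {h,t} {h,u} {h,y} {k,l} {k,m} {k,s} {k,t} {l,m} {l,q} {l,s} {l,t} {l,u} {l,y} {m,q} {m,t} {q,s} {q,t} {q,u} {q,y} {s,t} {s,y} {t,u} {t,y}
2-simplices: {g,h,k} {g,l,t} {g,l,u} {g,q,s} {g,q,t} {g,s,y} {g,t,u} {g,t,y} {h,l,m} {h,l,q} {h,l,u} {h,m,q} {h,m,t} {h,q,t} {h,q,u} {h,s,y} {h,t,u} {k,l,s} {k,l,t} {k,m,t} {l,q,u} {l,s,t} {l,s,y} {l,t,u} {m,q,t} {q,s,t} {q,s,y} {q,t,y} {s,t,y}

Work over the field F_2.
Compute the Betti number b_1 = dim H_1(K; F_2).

n_0=10 n_1=37 n_2=29  [Z2]
∂1: piv[gh,gk,gl,gm,gq,gs,gt,gu,gy] rk=9  ker:hk,hl,hm,hq,hs,ht,hu,hy,kl,km,ks,kt,lm,lq,ls,lt,lu,ly,mq,mt,qs,qt,qu,qy,st,sy,tu,ty
∂2: piv[ghk,glt,glu,gqs,gqt,gsy,gtu,gty,hlm,hlq,hlu,hmq,hmt,hqt,hqu,hsy,htu,kls,klt,kmt,lst,lsy,qst,qsy] rk=24  ker:lqu,ltu,mqt,qty,sty
b_1=(37−9)−24=4

b_1=4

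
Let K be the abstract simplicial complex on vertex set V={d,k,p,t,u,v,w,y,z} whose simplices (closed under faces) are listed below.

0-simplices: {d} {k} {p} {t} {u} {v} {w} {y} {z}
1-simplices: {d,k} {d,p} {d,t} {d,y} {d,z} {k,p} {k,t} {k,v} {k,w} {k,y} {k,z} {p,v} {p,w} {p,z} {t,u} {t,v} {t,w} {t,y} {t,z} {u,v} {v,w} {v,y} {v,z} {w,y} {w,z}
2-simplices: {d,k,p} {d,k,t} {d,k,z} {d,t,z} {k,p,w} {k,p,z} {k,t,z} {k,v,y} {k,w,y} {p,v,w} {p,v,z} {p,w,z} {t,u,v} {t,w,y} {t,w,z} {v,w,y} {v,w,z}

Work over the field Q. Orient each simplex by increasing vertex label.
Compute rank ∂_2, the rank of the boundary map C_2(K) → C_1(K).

rank∂_2=15

n_0=9 n_1=25 n_2=17  [Q]
∂1: piv[dk,dp,dt,dy,dz,kv,kw,tu] rk=8  ker:kp,kt,ky,kz,pv,pw,pz,tv,tw,ty,tz,uv,vw,vy,vz,wy,wz
∂2: piv[dkp,dkt,dkz,dtz,kpw,kpz,kvy,kwy,pvw,pvz,pwz,tuv,twy,twz,vwy] rk=15  ker:ktz,vwz
rk∂_2=15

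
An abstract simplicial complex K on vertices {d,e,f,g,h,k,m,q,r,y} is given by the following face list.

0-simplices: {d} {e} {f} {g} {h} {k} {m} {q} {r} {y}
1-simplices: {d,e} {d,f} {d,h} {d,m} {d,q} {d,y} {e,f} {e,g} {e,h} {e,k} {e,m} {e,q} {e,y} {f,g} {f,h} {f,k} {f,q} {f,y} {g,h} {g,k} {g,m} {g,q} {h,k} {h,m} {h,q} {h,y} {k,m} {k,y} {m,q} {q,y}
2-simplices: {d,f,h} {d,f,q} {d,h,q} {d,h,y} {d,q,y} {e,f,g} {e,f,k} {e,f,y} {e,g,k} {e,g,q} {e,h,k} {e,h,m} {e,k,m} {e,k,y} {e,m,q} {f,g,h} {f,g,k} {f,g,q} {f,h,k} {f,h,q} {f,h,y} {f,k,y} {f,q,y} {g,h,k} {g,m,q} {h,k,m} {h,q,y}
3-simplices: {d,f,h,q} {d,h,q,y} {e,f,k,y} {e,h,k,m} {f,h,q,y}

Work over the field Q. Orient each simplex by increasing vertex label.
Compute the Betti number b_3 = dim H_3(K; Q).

b_3=0

n_0=10 n_1=30 n_2=27 n_3=5  [Q]
∂1: piv[de,df,dh,dm,dq,dy,eg,ek] rk=8  ker:ef,eh,em,eq,ey,fg,fh,fk,fq,fy,gh,gk,gm,gq,hk,hm,hq,hy,km,ky,mq,qy
∂2: piv[dfh,dfq,dhq,dhy,dqy,efg,efk,efy,egk,egq,ehk,ehm,ekm,eky,emq,fgh,fgq,fhk,fhy,gmq] rk=20  ker:fgk,fhq,fky,fqy,ghk,hkm,hqy
∂3: piv[dfhq,dhqy,efky,ehkm,fhqy] rk=5
b_3=(5−5)−0=0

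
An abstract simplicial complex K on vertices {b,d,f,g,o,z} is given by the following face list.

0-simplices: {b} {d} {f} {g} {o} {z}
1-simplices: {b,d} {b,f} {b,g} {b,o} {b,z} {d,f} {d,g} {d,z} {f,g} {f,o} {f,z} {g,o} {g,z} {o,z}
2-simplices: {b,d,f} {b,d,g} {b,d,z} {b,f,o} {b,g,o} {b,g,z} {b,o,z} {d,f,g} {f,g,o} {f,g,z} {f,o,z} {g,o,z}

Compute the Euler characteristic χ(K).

χ(K)=4

n_0=6 n_1=14 n_2=12
χ=+6−14+12=4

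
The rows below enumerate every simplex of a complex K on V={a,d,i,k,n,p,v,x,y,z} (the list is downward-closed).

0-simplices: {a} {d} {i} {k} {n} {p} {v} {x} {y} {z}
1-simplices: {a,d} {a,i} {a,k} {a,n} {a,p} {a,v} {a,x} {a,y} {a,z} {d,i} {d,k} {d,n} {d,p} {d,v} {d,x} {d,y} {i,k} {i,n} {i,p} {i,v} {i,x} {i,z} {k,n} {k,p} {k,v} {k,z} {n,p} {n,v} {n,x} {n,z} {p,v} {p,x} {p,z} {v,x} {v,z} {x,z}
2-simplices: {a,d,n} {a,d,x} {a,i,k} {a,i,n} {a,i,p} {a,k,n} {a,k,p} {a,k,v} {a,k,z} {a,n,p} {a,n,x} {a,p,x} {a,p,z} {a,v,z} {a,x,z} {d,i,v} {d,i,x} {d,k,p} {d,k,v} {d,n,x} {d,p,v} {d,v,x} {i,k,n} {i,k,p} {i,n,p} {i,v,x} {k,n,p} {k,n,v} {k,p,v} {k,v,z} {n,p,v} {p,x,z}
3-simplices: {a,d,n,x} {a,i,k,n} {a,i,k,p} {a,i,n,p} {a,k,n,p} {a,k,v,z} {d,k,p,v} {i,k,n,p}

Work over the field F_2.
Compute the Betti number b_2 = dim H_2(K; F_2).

n_0=10 n_1=36 n_2=32 n_3=8  [Z2]
∂1: piv[ad,ai,ak,an,ap,av,ax,ay,az] rk=9  ker:di,dk,dn,dp,dv,dx,dy,ik,in,ip,iv,ix,iz,kn,kp,kv,kz,np,nv,nx,nz,pv,px,pz,vx,vz,xz
∂2: piv[adn,adx,aik,ain,aip,akn,akp,akv,akz,anp,anx,apx,apz,avz,axz,div,dix,dkp,dkv,dpv,dvx,knv] rk=22  ker:dnx,ikn,ikp,inp,ivx,knp,kpv,kvz,npv,pxz
∂3: piv[adnx,aikn,aikp,ainp,aknp,akvz,dkpv] rk=7  ker:iknp
b_2=(32−22)−7=3

b_2=3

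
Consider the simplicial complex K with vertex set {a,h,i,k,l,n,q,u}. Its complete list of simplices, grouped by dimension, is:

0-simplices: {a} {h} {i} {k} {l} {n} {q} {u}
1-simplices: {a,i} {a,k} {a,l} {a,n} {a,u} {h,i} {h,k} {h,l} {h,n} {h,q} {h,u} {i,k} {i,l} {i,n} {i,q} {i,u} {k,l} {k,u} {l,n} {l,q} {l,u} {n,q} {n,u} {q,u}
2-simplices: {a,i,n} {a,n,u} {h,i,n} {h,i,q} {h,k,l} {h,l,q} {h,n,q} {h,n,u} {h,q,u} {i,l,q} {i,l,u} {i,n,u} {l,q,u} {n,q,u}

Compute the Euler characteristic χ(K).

χ(K)=-2

n_0=8 n_1=24 n_2=14
χ=+8−24+14=-2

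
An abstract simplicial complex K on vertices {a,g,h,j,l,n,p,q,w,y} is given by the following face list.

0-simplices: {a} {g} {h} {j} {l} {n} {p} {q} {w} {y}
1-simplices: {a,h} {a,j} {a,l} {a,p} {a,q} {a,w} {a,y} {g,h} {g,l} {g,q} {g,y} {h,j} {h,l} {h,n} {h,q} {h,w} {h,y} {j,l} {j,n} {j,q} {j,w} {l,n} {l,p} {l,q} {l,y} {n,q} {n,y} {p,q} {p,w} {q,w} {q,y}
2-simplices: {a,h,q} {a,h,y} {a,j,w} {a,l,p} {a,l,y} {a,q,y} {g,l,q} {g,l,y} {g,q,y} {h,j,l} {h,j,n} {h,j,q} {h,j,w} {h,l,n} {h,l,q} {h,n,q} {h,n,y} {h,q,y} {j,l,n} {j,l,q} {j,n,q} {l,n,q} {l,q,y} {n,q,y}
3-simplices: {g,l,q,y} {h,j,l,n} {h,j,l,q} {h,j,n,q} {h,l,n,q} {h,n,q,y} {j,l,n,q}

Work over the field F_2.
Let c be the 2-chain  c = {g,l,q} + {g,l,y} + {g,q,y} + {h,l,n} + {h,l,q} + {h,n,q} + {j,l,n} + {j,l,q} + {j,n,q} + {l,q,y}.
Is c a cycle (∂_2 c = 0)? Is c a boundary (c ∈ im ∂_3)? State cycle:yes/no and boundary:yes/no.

cycle:yes boundary:yes

n_0=10 n_1=31 n_2=24 n_3=7  [Z2]
∂1: piv[ah,aj,al,ap,aq,aw,ay,gh,hn] rk=9  ker:gl,gq,gy,hj,hl,hq,hw,hy,jl,jn,jq,jw,ln,lp,lq,ly,nq,ny,pq,pw,qw,qy
∂2: piv[ahq,ahy,ajw,alp,aly,aqy,glq,gly,gqy,hjl,hjn,hjq,hjw,hln,hlq,hnq,hny] rk=17  ker:hqy,jln,jlq,jnq,lnq,lqy,nqy
∂3: piv[glqy,hjln,hjlq,hjnq,hlnq,hnqy] rk=6  ker:jlnq
∂2c = 0
c vs im∂3: reduces to 0 ⇒ boundary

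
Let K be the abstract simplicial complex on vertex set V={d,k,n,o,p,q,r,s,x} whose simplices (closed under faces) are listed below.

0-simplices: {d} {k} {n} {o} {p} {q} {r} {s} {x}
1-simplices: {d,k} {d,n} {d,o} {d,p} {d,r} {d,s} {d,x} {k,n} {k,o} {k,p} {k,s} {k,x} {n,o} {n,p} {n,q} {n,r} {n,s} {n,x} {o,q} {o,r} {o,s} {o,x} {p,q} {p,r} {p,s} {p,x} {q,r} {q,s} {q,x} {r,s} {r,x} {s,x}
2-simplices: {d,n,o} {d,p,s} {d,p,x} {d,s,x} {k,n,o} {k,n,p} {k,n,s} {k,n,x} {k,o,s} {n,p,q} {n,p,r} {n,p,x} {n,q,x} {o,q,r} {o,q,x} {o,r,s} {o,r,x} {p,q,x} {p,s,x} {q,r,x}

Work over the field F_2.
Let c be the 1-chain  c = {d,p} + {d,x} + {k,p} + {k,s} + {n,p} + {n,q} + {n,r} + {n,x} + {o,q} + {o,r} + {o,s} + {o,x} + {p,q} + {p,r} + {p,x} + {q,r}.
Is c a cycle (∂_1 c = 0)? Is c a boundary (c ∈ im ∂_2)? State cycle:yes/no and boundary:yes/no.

cycle:yes boundary:no

n_0=9 n_1=32 n_2=20  [Z2]
∂1: piv[dk,dn,do,dp,dr,ds,dx,nq] rk=8  ker:kn,ko,kp,ks,kx,no,np,nr,ns,nx,oq,or,os,ox,pq,pr,ps,px,qr,qs,qx,rs,rx,sx
∂2: piv[dno,dps,dpx,dsx,kno,knp,kns,knx,kos,npq,npr,npx,nqx,oqr,oqx,ors,orx] rk=17  ker:pqx,psx,qrx
∂1c = 0
c vs im∂2: residual ≠ 0 ⇒ not boundary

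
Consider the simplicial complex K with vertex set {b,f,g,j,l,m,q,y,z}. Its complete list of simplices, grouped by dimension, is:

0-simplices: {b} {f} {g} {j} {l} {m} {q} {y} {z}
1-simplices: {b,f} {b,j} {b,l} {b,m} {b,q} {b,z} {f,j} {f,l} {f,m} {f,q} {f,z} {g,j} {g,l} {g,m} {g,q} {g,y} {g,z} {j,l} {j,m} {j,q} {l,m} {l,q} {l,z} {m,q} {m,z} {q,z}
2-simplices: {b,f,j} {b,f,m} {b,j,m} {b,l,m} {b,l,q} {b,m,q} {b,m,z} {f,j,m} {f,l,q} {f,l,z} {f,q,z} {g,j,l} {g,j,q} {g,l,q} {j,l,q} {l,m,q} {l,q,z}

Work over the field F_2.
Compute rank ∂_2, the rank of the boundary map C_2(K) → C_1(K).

n_0=9 n_1=26 n_2=17  [Z2]
∂1: piv[bf,bj,bl,bm,bq,bz,gj,gy] rk=8  ker:fj,fl,fm,fq,fz,gl,gm,gq,gz,jl,jm,jq,lm,lq,lz,mq,mz,qz
∂2: piv[bfj,bfm,bjm,blm,blq,bmq,bmz,flq,flz,fqz,gjl,gjq,glq] rk=13  ker:fjm,jlq,lmq,lqz
rk∂_2=13

rank∂_2=13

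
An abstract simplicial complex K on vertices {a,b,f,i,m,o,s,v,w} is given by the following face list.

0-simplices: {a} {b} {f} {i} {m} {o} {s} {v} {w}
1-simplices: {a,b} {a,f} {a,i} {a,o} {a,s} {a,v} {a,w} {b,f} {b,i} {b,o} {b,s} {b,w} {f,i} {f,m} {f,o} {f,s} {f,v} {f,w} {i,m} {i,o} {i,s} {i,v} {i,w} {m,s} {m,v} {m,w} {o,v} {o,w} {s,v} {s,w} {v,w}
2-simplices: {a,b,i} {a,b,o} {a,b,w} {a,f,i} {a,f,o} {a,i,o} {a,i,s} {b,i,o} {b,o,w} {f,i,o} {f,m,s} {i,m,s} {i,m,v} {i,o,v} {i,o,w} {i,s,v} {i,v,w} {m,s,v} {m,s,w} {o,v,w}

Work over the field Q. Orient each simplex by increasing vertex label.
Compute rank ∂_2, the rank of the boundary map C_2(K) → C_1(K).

rank∂_2=16

n_0=9 n_1=31 n_2=20  [Q]
∂1: piv[ab,af,ai,ao,as,av,aw,fm] rk=8  ker:bf,bi,bo,bs,bw,fi,fo,fs,fv,fw,im,io,is,iv,iw,ms,mv,mw,ov,ow,sv,sw,vw
∂2: piv[abi,abo,abw,afi,afo,aio,ais,bow,fms,ims,imv,iov,iow,isv,ivw,msw] rk=16  ker:bio,fio,msv,ovw
rk∂_2=16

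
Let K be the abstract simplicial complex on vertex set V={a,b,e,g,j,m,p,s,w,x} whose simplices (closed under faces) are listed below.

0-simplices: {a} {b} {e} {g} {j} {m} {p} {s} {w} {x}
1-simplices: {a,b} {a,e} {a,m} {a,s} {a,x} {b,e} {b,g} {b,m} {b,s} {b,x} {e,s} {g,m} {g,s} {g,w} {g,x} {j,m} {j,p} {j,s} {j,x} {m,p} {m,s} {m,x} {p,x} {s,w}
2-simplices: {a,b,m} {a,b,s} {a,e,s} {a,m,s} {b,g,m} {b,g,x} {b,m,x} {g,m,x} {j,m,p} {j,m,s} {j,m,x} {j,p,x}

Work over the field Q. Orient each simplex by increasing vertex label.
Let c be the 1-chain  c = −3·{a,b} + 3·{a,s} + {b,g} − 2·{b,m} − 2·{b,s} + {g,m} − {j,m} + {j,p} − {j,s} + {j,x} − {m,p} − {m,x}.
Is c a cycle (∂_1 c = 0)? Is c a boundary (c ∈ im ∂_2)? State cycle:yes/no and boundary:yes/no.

cycle:yes boundary:yes

n_0=10 n_1=24 n_2=12  [Q]
∂1: piv[ab,ae,am,as,ax,bg,gw,jm,jp] rk=9  ker:be,bm,bs,bx,es,gm,gs,gx,js,jx,mp,ms,mx,px,sw
∂2: piv[abm,abs,aes,ams,bgm,bgx,bmx,jmp,jms,jmx,jpx] rk=11  ker:gmx
∂1c = 0
c vs im∂2: reduces to 0 ⇒ boundary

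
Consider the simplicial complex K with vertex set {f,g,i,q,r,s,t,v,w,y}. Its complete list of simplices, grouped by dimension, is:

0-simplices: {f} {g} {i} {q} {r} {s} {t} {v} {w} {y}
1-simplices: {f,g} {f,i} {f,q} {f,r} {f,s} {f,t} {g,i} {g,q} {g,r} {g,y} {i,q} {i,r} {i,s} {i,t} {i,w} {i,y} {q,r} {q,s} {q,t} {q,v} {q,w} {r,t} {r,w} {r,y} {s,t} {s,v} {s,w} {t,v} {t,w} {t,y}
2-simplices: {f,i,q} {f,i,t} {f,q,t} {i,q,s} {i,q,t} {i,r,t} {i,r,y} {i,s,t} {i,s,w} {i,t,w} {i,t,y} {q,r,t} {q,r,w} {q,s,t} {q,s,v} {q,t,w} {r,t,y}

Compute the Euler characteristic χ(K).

χ(K)=-3

n_0=10 n_1=30 n_2=17
χ=+10−30+17=-3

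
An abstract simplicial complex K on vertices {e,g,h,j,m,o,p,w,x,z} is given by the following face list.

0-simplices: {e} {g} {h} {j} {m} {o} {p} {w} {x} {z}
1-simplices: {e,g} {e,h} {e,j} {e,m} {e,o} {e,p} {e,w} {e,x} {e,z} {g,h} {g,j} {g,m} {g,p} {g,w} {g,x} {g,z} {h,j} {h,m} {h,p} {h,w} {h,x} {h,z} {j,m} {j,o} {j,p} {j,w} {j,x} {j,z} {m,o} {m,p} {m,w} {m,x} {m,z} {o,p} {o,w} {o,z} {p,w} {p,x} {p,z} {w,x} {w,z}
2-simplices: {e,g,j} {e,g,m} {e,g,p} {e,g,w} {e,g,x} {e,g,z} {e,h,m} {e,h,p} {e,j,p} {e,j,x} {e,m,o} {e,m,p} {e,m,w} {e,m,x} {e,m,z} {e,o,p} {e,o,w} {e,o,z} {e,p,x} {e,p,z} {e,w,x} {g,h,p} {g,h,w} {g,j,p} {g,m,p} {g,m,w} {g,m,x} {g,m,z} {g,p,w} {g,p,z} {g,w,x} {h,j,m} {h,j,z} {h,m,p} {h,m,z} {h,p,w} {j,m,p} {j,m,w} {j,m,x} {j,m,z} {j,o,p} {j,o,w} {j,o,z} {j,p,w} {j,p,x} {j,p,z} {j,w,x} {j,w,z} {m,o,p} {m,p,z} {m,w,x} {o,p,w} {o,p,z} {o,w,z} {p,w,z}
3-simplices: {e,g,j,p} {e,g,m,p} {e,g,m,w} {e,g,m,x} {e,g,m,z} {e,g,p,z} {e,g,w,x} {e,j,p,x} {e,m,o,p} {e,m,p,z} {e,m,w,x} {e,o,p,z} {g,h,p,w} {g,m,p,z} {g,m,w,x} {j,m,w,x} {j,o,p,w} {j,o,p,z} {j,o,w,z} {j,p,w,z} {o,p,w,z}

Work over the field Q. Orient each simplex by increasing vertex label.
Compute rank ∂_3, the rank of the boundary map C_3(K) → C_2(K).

rank∂_3=18

n_0=10 n_1=41 n_2=55 n_3=21  [Q]
∂1: piv[eg,eh,ej,em,eo,ep,ew,ex,ez] rk=9  ker:gh,gj,gm,gp,gw,gx,gz,hj,hm,hp,hw,hx,hz,jm,jo,jp,jw,jx,jz,mo,mp,mw,mx,mz,op,ow,oz,pw,px,pz,wx,wz
∂2: piv[egj,egm,egp,egw,egx,egz,ehm,ehp,ejp,ejx,emo,emp,emw,emx,emz,eop,eow,eoz,epx,epz,ewx,ghp,ghw,gpw,hjm,hjz,hmz,jmp,jmw,jop,jwz] rk=31  ker:gjp,gmp,gmw,gmx,gmz,gpz,gwx,hmp,hpw,jmx,jmz,jow,joz,jpw,jpx,jpz,jwx,mop,mpz,mwx,opw,opz,owz,pwz
∂3: piv[egjp,egmp,egmw,egmx,egmz,egpz,egwx,ejpx,emop,empz,emwx,eopz,ghpw,jmwx,jopw,jopz,jowz,jpwz] rk=18  ker:gmpz,gmwx,opwz
rk∂_3=18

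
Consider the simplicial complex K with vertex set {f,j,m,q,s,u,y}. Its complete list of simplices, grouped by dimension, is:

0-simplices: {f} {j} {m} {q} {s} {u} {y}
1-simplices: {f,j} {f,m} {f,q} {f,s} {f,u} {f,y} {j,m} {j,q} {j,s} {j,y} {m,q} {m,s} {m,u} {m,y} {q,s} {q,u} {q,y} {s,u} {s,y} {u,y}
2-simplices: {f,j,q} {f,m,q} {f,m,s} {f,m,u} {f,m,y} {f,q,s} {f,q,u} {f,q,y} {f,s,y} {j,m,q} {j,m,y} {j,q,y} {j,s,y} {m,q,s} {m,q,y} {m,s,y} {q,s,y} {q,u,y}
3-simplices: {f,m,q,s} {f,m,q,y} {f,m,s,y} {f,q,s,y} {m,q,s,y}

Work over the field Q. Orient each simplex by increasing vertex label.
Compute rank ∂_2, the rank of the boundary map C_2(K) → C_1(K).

rank∂_2=13

n_0=7 n_1=20 n_2=18 n_3=5  [Q]
∂1: piv[fj,fm,fq,fs,fu,fy] rk=6  ker:jm,jq,js,jy,mq,ms,mu,my,qs,qu,qy,su,sy,uy
∂2: piv[fjq,fmq,fms,fmu,fmy,fqs,fqu,fqy,fsy,jmq,jmy,jsy,quy] rk=13  ker:jqy,mqs,mqy,msy,qsy
∂3: piv[fmqs,fmqy,fmsy,fqsy] rk=4  ker:mqsy
rk∂_2=13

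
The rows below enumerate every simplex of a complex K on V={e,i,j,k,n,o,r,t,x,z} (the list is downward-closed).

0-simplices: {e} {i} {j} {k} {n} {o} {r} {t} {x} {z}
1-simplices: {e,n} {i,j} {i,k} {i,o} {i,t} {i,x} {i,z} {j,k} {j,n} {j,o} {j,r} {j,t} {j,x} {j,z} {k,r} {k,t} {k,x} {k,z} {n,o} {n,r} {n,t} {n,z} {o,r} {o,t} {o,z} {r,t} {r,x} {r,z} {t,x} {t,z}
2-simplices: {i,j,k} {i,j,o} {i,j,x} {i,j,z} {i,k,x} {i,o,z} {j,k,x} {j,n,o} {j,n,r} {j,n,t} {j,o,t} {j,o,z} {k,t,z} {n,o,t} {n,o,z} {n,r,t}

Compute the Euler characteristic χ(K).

n_0=10 n_1=30 n_2=16
χ=+10−30+16=-4

χ(K)=-4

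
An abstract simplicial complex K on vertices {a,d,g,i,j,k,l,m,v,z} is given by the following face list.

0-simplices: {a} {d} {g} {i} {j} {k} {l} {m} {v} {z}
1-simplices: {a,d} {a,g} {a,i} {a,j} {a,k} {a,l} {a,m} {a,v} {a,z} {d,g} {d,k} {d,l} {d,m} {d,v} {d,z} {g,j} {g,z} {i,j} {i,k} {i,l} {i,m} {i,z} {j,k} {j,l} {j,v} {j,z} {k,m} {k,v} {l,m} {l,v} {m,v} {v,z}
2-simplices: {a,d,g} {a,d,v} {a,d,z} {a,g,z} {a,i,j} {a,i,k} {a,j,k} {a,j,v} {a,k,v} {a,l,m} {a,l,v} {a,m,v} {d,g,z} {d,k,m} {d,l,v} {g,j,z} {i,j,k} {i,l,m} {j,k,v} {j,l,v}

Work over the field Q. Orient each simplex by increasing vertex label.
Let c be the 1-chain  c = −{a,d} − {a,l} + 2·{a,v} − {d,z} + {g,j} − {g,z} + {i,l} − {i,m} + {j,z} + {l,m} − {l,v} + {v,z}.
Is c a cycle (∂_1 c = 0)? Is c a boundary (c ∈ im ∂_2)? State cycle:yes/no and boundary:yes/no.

n_0=10 n_1=32 n_2=20  [Q]
∂1: piv[ad,ag,ai,aj,ak,al,am,av,az] rk=9  ker:dg,dk,dl,dm,dv,dz,gj,gz,ij,ik,il,im,iz,jk,jl,jv,jz,km,kv,lm,lv,mv,vz
∂2: piv[adg,adv,adz,agz,aij,aik,ajk,ajv,akv,alm,alv,amv,dkm,dlv,gjz,ilm,jlv] rk=17  ker:dgz,ijk,jkv
∂1c = 0
c vs im∂2: residual ≠ 0 ⇒ not boundary

cycle:yes boundary:no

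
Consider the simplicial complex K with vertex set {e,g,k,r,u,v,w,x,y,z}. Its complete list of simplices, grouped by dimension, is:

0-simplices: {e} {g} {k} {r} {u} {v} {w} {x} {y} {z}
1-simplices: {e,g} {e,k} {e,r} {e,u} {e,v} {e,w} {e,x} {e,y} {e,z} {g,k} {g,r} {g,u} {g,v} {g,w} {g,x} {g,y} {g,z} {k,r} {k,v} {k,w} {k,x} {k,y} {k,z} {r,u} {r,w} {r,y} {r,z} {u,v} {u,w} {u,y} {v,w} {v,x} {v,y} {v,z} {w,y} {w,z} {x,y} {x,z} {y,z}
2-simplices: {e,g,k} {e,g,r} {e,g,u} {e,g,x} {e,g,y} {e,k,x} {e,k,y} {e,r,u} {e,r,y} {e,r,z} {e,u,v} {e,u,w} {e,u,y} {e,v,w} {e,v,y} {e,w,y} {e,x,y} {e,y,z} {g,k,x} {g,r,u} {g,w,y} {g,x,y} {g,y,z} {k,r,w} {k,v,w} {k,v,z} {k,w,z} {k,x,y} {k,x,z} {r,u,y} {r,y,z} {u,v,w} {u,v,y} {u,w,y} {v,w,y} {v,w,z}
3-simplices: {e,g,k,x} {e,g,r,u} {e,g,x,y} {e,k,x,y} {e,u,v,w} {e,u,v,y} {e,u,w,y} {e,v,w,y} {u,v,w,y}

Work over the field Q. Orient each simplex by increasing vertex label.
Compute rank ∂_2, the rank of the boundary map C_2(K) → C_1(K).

n_0=10 n_1=39 n_2=36 n_3=9  [Q]
∂1: piv[eg,ek,er,eu,ev,ew,ex,ey,ez] rk=9  ker:gk,gr,gu,gv,gw,gx,gy,gz,kr,kv,kw,kx,ky,kz,ru,rw,ry,rz,uv,uw,uy,vw,vx,vy,vz,wy,wz,xy,xz,yz
∂2: piv[egk,egr,egu,egx,egy,ekx,eky,eru,ery,erz,euv,euw,euy,evw,evy,ewy,exy,eyz,gwy,gyz,krw,kvw,kvz,kwz,kxz] rk=25  ker:gkx,gru,gxy,kxy,ruy,ryz,uvw,uvy,uwy,vwy,vwz
∂3: piv[egkx,egru,egxy,ekxy,euvw,euvy,euwy,evwy] rk=8  ker:uvwy
rk∂_2=25

rank∂_2=25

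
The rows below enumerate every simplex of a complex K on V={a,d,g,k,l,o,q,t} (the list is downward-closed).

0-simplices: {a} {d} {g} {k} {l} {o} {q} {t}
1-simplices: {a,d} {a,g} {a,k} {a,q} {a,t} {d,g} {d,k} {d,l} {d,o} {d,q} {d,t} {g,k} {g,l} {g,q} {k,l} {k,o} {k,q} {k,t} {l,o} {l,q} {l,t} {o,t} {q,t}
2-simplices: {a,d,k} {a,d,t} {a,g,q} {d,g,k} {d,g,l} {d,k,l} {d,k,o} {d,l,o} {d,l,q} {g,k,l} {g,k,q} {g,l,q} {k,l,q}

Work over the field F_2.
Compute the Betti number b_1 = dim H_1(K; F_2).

b_1=5

n_0=8 n_1=23 n_2=13  [Z2]
∂1: piv[ad,ag,ak,aq,at,dl,do] rk=7  ker:dg,dk,dq,dt,gk,gl,gq,kl,ko,kq,kt,lo,lq,lt,ot,qt
∂2: piv[adk,adt,agq,dgk,dgl,dkl,dko,dlo,dlq,gkq,glq] rk=11  ker:gkl,klq
b_1=(23−7)−11=5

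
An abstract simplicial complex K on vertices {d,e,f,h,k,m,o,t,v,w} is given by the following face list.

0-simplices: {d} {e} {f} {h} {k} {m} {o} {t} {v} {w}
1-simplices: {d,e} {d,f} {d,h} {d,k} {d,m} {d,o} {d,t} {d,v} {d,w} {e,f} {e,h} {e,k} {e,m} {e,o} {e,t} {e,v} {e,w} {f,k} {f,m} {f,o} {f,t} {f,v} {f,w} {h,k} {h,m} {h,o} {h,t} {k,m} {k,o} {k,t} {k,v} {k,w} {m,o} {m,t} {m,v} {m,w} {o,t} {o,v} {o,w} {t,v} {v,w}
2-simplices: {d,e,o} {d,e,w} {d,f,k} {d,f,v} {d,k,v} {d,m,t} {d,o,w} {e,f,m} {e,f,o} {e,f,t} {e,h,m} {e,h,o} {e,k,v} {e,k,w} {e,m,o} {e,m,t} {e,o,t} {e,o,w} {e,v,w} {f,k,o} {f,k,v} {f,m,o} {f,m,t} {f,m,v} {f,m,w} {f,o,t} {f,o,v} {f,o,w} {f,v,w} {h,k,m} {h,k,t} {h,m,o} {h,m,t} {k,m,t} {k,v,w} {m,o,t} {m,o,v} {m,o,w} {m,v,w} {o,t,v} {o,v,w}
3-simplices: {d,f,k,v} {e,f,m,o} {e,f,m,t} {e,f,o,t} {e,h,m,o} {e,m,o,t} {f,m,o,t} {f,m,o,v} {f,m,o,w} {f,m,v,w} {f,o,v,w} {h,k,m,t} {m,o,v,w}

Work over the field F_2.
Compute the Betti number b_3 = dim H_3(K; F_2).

n_0=10 n_1=41 n_2=41 n_3=13  [Z2]
∂1: piv[de,df,dh,dk,dm,do,dt,dv,dw] rk=9  ker:ef,eh,ek,em,eo,et,ev,ew,fk,fm,fo,ft,fv,fw,hk,hm,ho,ht,km,ko,kt,kv,kw,mo,mt,mv,mw,ot,ov,ow,tv,vw
∂2: piv[deo,dew,dfk,dfv,dkv,dmt,dow,efm,efo,eft,ehm,eho,ekv,ekw,emo,emt,eot,evw,fko,fmv,fmw,fov,fow,fvw,hkm,hkt,hmt,otv] rk=28  ker:eow,fkv,fmo,fmt,fot,hmo,kmt,kvw,mot,mov,mow,mvw,ovw
∂3: piv[dfkv,efmo,efmt,efot,ehmo,emot,fmov,fmow,fmvw,fovw,hkmt] rk=11  ker:fmot,movw
b_3=(13−11)−0=2

b_3=2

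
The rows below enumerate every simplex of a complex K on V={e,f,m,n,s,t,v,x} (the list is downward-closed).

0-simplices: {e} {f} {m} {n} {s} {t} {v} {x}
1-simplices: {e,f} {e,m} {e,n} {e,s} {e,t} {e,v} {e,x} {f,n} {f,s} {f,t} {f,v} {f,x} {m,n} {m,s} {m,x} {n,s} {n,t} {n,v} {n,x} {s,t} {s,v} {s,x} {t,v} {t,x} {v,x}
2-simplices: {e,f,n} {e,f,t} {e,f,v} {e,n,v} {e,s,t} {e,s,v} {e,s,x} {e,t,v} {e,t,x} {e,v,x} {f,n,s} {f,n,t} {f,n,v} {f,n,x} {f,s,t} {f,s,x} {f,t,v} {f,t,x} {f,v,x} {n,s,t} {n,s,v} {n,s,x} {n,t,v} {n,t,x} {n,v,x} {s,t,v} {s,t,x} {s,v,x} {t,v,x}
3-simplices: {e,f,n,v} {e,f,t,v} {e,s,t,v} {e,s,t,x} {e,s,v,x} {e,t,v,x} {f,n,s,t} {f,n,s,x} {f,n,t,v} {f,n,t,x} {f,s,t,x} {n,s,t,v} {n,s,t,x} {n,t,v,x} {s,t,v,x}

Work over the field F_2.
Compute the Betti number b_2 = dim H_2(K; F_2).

n_0=8 n_1=25 n_2=29 n_3=15  [Z2]
∂1: piv[ef,em,en,es,et,ev,ex] rk=7  ker:fn,fs,ft,fv,fx,mn,ms,mx,ns,nt,nv,nx,st,sv,sx,tv,tx,vx
∂2: piv[efn,eft,efv,env,est,esv,esx,etv,etx,evx,fns,fnt,fnx,fst,fsx] rk=15  ker:fnv,ftv,ftx,fvx,nst,nsv,nsx,ntv,ntx,nvx,stv,stx,svx,tvx
∂3: piv[efnv,eftv,estv,estx,esvx,etvx,fnst,fnsx,fntv,fntx,fstx,nstv,ntvx] rk=13  ker:nstx,stvx
b_2=(29−15)−13=1

b_2=1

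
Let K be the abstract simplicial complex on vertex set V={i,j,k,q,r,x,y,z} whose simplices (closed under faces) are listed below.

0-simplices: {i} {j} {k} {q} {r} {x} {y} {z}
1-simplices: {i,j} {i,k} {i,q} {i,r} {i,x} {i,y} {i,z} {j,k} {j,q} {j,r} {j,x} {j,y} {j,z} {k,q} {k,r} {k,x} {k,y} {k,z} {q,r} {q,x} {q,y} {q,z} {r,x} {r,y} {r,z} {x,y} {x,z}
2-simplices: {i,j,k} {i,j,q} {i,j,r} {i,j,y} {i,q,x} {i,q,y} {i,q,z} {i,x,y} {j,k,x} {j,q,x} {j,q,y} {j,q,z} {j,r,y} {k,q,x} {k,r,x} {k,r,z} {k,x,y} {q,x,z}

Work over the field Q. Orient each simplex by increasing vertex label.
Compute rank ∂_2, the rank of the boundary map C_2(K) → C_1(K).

n_0=8 n_1=27 n_2=18  [Q]
∂1: piv[ij,ik,iq,ir,ix,iy,iz] rk=7  ker:jk,jq,jr,jx,jy,jz,kq,kr,kx,ky,kz,qr,qx,qy,qz,rx,ry,rz,xy,xz
∂2: piv[ijk,ijq,ijr,ijy,iqx,iqy,iqz,ixy,jkx,jqx,jqz,jry,kqx,krx,krz,kxy,qxz] rk=17  ker:jqy
rk∂_2=17

rank∂_2=17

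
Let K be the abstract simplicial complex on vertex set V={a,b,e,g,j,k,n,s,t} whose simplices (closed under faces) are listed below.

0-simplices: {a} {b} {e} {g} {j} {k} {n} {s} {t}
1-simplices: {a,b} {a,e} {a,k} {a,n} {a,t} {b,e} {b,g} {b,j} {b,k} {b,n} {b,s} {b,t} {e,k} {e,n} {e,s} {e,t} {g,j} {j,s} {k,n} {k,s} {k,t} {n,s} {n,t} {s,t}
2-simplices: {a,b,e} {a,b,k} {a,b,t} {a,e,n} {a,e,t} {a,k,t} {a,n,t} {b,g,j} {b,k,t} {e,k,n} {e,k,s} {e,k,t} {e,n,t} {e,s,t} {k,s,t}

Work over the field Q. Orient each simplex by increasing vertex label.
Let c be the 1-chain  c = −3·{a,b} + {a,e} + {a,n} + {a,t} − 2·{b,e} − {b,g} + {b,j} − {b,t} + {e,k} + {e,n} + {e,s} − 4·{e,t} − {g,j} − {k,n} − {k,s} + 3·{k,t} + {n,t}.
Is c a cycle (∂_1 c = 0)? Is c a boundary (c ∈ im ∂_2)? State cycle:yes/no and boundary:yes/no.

cycle:yes boundary:yes

n_0=9 n_1=24 n_2=15  [Q]
∂1: piv[ab,ae,ak,an,at,bg,bj,bs] rk=8  ker:be,bk,bn,bt,ek,en,es,et,gj,js,kn,ks,kt,ns,nt,st
∂2: piv[abe,abk,abt,aen,aet,akt,ant,bgj,ekn,eks,ekt,est] rk=12  ker:bkt,ent,kst
∂1c = 0
c vs im∂2: reduces to 0 ⇒ boundary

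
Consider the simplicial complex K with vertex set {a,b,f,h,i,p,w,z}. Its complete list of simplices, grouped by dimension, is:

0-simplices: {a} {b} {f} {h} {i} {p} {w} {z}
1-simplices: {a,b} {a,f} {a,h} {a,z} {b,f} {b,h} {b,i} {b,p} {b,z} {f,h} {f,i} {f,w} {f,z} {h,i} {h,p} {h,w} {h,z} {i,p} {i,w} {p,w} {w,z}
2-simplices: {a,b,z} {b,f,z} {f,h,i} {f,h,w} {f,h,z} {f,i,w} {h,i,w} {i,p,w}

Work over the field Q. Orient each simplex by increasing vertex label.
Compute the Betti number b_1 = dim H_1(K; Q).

b_1=7

n_0=8 n_1=21 n_2=8  [Q]
∂1: piv[ab,af,ah,az,bi,bp,fw] rk=7  ker:bf,bh,bz,fh,fi,fz,hi,hp,hw,hz,ip,iw,pw,wz
∂2: piv[abz,bfz,fhi,fhw,fhz,fiw,ipw] rk=7  ker:hiw
b_1=(21−7)−7=7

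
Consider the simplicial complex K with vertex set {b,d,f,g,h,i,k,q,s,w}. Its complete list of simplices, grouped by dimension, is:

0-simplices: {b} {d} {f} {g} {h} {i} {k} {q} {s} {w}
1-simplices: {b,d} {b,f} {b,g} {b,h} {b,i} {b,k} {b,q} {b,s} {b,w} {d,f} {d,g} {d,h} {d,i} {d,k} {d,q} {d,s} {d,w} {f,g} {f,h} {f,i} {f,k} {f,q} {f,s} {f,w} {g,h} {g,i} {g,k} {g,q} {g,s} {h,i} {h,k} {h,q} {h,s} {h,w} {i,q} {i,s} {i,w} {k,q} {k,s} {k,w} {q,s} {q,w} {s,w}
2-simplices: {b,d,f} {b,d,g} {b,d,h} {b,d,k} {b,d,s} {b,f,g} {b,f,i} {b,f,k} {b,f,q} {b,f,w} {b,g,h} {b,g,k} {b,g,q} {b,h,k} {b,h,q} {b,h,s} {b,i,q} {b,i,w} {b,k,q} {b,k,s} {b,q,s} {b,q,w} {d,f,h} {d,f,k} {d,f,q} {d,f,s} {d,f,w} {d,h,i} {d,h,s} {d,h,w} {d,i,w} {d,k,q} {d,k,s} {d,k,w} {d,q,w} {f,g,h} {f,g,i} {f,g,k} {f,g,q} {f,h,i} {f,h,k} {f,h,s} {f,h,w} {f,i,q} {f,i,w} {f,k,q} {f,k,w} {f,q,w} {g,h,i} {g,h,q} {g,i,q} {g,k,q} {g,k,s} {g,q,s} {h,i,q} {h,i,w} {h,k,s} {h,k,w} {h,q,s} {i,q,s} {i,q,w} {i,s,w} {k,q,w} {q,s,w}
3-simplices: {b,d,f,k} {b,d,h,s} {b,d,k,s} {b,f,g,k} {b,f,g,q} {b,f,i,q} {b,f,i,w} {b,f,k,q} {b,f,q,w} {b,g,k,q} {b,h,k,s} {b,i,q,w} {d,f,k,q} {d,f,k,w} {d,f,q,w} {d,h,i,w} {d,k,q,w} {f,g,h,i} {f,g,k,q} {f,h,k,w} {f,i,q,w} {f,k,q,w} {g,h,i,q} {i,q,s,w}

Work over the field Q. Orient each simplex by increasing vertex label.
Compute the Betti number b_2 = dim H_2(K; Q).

n_0=10 n_1=43 n_2=64 n_3=24  [Q]
∂1: piv[bd,bf,bg,bh,bi,bk,bq,bs,bw] rk=9  ker:df,dg,dh,di,dk,dq,ds,dw,fg,fh,fi,fk,fq,fs,fw,gh,gi,gk,gq,gs,hi,hk,hq,hs,hw,iq,is,iw,kq,ks,kw,qs,qw,sw
∂2: piv[bdf,bdg,bdh,bdk,bds,bfg,bfi,bfk,bfq,bfw,bgh,bgk,bgq,bhk,bhq,bhs,biq,biw,bkq,bks,bqs,bqw,dfh,dfq,dfs,dfw,dhi,dhw,diw,dkw,fgi,gks,iqs,isw] rk=34  ker:dfk,dhs,dkq,dks,dqw,fgh,fgk,fgq,fhi,fhk,fhs,fhw,fiq,fiw,fkq,fkw,fqw,ghi,ghq,giq,gkq,gqs,hiq,hiw,hks,hkw,hqs,iqw,kqw,qsw
∂3: piv[bdfk,bdhs,bdks,bfgk,bfgq,bfiq,bfiw,bfkq,bfqw,bgkq,bhks,biqw,dfkq,dfkw,dfqw,dhiw,dkqw,fghi,fhkw,ghiq,iqsw] rk=21  ker:fgkq,fiqw,fkqw
b_2=(64−34)−21=9

b_2=9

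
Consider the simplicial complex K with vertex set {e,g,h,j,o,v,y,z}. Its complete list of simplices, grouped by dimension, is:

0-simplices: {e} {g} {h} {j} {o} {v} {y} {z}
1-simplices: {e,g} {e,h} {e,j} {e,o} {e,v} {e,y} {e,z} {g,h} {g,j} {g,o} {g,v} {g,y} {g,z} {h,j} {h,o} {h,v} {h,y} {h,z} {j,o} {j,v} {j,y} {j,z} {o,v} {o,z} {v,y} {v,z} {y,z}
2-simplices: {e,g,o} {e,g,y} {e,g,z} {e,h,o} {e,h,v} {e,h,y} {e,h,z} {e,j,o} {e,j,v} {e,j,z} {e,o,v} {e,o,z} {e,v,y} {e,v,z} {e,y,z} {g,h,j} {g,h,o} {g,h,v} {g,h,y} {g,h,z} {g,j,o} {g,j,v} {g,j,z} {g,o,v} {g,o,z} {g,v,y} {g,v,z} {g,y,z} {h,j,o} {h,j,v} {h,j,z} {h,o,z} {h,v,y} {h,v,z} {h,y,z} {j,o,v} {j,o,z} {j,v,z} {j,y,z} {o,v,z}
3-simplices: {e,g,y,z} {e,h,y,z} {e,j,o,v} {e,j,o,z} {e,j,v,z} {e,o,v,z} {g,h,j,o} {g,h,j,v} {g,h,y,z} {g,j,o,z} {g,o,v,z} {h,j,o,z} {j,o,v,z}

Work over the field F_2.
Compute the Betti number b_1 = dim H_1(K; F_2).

n_0=8 n_1=27 n_2=40 n_3=13  [Z2]
∂1: piv[eg,eh,ej,eo,ev,ey,ez] rk=7  ker:gh,gj,go,gv,gy,gz,hj,ho,hv,hy,hz,jo,jv,jy,jz,ov,oz,vy,vz,yz
∂2: piv[ego,egy,egz,eho,ehv,ehy,ehz,ejo,ejv,ejz,eov,eoz,evy,evz,eyz,ghj,gho,ghv,gjo,jyz] rk=20  ker:ghy,ghz,gjv,gjz,gov,goz,gvy,gvz,gyz,hjo,hjv,hjz,hoz,hvy,hvz,hyz,jov,joz,jvz,ovz
∂3: piv[egyz,ehyz,ejov,ejoz,ejvz,eovz,ghjo,ghjv,ghyz,gjoz,govz,hjoz] rk=12  ker:jovz
b_1=(27−7)−20=0

b_1=0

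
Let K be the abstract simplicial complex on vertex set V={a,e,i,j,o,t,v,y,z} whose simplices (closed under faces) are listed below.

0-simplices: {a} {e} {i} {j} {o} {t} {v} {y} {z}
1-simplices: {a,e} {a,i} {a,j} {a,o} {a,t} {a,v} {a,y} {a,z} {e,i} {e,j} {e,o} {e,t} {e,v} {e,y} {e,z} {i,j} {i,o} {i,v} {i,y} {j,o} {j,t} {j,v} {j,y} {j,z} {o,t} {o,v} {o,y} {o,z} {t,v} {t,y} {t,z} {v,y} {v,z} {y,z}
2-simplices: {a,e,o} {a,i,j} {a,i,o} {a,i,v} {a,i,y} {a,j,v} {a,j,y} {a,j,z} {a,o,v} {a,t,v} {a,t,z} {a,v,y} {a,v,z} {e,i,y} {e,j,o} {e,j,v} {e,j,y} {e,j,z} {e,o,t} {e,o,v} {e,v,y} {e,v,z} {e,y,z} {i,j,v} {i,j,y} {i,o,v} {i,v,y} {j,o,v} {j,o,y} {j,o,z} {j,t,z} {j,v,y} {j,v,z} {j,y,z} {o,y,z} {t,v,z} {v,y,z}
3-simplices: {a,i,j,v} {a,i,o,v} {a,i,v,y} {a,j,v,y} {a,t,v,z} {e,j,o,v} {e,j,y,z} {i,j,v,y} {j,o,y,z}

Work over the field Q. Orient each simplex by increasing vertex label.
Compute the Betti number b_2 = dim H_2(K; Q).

b_2=4

n_0=9 n_1=34 n_2=37 n_3=9  [Q]
∂1: piv[ae,ai,aj,ao,at,av,ay,az] rk=8  ker:ei,ej,eo,et,ev,ey,ez,ij,io,iv,iy,jo,jt,jv,jy,jz,ot,ov,oy,oz,tv,ty,tz,vy,vz,yz
∂2: piv[aeo,aij,aio,aiv,aiy,ajv,ajy,ajz,aov,atv,atz,avy,avz,eiy,ejo,ejv,ejy,ejz,eot,eov,eyz,joy,joz,jtz] rk=24  ker:evy,evz,ijv,ijy,iov,ivy,jov,jvy,jvz,jyz,oyz,tvz,vyz
∂3: piv[aijv,aiov,aivy,ajvy,atvz,ejov,ejyz,ijvy,joyz] rk=9
b_2=(37−24)−9=4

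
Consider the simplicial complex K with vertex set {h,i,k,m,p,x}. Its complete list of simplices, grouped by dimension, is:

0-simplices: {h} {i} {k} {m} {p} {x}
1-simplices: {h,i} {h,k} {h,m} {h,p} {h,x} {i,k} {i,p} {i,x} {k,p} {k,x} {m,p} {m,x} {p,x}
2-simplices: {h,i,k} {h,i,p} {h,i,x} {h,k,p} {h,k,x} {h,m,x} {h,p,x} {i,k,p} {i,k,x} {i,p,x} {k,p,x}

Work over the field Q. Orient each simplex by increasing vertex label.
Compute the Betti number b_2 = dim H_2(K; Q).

b_2=4

n_0=6 n_1=13 n_2=11  [Q]
∂1: piv[hi,hk,hm,hp,hx] rk=5  ker:ik,ip,ix,kp,kx,mp,mx,px
∂2: piv[hik,hip,hix,hkp,hkx,hmx,hpx] rk=7  ker:ikp,ikx,ipx,kpx
b_2=(11−7)−0=4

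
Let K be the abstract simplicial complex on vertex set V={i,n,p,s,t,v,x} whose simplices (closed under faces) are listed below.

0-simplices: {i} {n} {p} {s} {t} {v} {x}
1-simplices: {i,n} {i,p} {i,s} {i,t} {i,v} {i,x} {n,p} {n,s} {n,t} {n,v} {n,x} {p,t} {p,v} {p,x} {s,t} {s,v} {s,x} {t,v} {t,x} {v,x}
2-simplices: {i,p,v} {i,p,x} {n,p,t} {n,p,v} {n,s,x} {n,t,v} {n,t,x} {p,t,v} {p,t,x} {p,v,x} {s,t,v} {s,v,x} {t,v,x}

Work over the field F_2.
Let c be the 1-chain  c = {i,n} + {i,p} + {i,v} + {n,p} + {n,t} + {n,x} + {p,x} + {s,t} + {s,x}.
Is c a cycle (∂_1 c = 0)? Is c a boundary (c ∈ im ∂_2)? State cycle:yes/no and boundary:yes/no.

n_0=7 n_1=20 n_2=13  [Z2]
∂1: piv[in,ip,is,it,iv,ix] rk=6  ker:np,ns,nt,nv,nx,pt,pv,px,st,sv,sx,tv,tx,vx
∂2: piv[ipv,ipx,npt,npv,nsx,ntv,ntx,ptx,pvx,stv,svx] rk=11  ker:ptv,tvx
∂1c = {i} + {p} + {v} + {x}

cycle:no boundary:no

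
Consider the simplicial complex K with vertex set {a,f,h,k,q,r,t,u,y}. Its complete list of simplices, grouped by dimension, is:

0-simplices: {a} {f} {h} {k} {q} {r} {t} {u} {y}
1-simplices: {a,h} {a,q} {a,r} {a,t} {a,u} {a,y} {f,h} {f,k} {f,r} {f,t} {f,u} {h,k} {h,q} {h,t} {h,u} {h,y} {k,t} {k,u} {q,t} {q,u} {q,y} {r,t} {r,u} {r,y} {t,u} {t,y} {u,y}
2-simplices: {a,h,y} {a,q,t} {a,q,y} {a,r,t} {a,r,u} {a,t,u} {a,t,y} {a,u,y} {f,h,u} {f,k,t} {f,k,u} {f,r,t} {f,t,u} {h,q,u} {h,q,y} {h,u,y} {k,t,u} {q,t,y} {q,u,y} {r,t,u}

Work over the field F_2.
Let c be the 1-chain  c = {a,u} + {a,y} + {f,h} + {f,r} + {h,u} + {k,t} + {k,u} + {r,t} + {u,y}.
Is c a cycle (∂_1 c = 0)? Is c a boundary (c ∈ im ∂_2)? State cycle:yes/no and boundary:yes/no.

cycle:yes boundary:yes

n_0=9 n_1=27 n_2=20  [Z2]
∂1: piv[ah,aq,ar,at,au,ay,fh,fk] rk=8  ker:fr,ft,fu,hk,hq,ht,hu,hy,kt,ku,qt,qu,qy,rt,ru,ry,tu,ty,uy
∂2: piv[ahy,aqt,aqy,art,aru,atu,aty,auy,fhu,fkt,fku,frt,ftu,hqu,hqy,huy] rk=16  ker:ktu,qty,quy,rtu
∂1c = 0
c vs im∂2: reduces to 0 ⇒ boundary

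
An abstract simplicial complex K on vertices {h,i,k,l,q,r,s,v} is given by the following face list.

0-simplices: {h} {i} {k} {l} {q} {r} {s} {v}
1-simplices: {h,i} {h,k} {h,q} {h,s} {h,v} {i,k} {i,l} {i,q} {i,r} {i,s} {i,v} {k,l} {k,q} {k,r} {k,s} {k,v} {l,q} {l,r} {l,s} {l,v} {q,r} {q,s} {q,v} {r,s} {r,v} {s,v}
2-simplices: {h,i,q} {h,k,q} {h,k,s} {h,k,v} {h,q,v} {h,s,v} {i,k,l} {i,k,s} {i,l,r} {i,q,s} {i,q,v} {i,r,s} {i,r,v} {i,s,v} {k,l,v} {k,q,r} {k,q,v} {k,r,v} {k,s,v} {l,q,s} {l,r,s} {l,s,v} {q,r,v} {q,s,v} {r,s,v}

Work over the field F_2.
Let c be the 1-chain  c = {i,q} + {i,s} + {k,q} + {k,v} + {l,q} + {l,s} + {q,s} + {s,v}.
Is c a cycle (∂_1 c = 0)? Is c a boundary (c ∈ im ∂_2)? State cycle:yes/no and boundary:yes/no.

n_0=8 n_1=26 n_2=25  [Z2]
∂1: piv[hi,hk,hq,hs,hv,il,ir] rk=7  ker:ik,iq,is,iv,kl,kq,kr,ks,kv,lq,lr,ls,lv,qr,qs,qv,rs,rv,sv
∂2: piv[hiq,hkq,hks,hkv,hqv,hsv,ikl,iks,ilr,iqs,iqv,irs,irv,isv,klv,kqr,krv,lqs,lrs] rk=19  ker:kqv,ksv,lsv,qrv,qsv,rsv
∂1c = 0
c vs im∂2: reduces to 0 ⇒ boundary

cycle:yes boundary:yes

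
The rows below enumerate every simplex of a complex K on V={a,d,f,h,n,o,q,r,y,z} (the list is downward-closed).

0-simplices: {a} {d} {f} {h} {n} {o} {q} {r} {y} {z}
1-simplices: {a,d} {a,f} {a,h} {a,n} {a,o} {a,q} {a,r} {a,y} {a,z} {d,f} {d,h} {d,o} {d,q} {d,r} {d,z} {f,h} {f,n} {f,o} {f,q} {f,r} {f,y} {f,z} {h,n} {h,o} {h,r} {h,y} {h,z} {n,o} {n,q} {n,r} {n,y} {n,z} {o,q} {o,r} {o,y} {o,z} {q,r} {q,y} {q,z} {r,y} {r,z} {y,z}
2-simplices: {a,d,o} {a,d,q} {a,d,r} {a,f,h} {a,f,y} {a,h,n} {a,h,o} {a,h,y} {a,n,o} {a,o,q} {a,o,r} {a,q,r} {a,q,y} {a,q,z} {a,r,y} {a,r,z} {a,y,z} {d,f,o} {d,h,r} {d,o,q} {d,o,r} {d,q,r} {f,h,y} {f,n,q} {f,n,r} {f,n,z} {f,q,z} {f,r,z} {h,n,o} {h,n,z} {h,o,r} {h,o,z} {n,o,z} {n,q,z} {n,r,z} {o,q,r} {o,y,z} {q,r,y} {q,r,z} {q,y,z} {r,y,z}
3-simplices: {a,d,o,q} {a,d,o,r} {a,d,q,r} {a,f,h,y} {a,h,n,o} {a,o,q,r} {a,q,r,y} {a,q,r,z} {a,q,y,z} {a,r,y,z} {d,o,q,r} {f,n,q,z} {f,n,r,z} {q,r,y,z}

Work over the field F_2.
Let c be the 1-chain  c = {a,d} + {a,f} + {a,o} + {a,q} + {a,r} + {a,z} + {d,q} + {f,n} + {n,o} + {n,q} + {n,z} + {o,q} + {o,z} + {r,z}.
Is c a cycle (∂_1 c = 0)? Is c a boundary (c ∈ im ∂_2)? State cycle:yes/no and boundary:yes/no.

n_0=10 n_1=42 n_2=41 n_3=14  [Z2]
∂1: piv[ad,af,ah,an,ao,aq,ar,ay,az] rk=9  ker:df,dh,do,dq,dr,dz,fh,fn,fo,fq,fr,fy,fz,hn,ho,hr,hy,hz,no,nq,nr,ny,nz,oq,or,oy,oz,qr,qy,qz,ry,rz,yz
∂2: piv[ado,adq,adr,afh,afy,ahn,aho,ahy,ano,aoq,aor,aqr,aqy,aqz,ary,arz,ayz,dfo,dhr,fnq,fnr,fnz,fqz,frz,hnz,hor,hoz,oyz] rk=28  ker:doq,dor,dqr,fhy,hno,noz,nqz,nrz,oqr,qry,qrz,qyz,ryz
∂3: piv[adoq,ador,adqr,afhy,ahno,aoqr,aqry,aqrz,aqyz,aryz,fnqz,fnrz] rk=12  ker:doqr,qryz
∂1c = 0
c vs im∂2: residual ≠ 0 ⇒ not boundary

cycle:yes boundary:no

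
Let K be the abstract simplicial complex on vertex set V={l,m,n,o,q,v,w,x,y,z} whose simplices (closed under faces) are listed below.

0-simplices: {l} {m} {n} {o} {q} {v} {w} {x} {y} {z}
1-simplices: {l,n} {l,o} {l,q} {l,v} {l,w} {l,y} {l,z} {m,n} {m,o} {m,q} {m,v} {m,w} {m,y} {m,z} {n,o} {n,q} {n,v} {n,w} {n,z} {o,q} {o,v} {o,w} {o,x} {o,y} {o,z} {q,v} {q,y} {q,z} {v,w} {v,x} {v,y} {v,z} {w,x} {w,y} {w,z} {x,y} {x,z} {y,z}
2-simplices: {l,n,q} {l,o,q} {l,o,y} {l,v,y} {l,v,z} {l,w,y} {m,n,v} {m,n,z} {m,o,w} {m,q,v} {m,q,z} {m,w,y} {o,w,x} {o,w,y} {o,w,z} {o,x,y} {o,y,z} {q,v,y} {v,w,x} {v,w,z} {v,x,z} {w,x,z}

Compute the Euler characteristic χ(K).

χ(K)=-6

n_0=10 n_1=38 n_2=22
χ=+10−38+22=-6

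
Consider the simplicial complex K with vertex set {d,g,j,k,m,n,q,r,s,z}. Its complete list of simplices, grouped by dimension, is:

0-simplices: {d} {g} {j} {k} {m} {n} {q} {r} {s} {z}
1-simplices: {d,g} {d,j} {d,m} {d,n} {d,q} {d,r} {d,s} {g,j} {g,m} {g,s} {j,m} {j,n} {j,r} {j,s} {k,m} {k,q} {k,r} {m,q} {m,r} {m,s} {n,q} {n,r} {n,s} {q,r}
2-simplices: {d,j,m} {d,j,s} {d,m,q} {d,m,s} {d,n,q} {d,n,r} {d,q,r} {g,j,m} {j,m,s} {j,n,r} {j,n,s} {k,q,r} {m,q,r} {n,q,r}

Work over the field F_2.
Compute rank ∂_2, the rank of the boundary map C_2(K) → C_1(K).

n_0=10 n_1=24 n_2=14  [Z2]
∂1: piv[dg,dj,dm,dn,dq,dr,ds,km] rk=8  ker:gj,gm,gs,jm,jn,jr,js,kq,kr,mq,mr,ms,nq,nr,ns,qr
∂2: piv[djm,djs,dmq,dms,dnq,dnr,dqr,gjm,jnr,jns,kqr,mqr] rk=12  ker:jms,nqr
rk∂_2=12

rank∂_2=12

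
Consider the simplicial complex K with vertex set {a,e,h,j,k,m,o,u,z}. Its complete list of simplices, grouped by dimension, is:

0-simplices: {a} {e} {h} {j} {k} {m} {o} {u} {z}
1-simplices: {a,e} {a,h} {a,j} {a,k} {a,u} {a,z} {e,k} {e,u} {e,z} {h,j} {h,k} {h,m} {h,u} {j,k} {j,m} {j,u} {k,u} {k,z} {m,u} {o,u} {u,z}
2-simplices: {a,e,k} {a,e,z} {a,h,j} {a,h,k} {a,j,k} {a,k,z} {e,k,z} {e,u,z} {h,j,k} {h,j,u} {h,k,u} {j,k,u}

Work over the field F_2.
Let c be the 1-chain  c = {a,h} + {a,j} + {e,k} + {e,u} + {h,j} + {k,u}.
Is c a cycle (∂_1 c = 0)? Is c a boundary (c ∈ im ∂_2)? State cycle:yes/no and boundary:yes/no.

n_0=9 n_1=21 n_2=12  [Z2]
∂1: piv[ae,ah,aj,ak,au,az,hm,ou] rk=8  ker:ek,eu,ez,hj,hk,hu,jk,jm,ju,ku,kz,mu,uz
∂2: piv[aek,aez,ahj,ahk,ajk,akz,euz,hju,hku] rk=9  ker:ekz,hjk,jku
∂1c = 0
c vs im∂2: residual ≠ 0 ⇒ not boundary

cycle:yes boundary:no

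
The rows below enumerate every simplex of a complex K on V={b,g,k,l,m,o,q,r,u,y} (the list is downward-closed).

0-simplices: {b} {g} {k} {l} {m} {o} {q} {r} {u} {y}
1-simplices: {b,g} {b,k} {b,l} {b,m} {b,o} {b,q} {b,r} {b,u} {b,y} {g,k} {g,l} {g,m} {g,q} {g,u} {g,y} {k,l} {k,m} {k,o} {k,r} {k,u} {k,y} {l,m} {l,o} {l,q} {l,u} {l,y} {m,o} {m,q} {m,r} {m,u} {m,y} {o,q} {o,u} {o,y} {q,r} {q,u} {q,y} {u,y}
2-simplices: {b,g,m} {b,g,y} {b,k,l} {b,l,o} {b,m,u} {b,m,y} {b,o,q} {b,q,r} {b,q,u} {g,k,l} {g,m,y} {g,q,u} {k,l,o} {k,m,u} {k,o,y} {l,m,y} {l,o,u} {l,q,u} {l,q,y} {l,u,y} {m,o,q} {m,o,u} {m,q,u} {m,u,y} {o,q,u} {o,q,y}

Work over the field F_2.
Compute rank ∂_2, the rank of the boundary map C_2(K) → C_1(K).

n_0=10 n_1=38 n_2=26  [Z2]
∂1: piv[bg,bk,bl,bm,bo,bq,br,bu,by] rk=9  ker:gk,gl,gm,gq,gu,gy,kl,km,ko,kr,ku,ky,lm,lo,lq,lu,ly,mo,mq,mr,mu,my,oq,ou,oy,qr,qu,qy,uy
∂2: piv[bgm,bgy,bkl,blo,bmu,bmy,boq,bqr,bqu,gkl,gqu,klo,kmu,koy,lmy,lou,lqu,lqy,luy,moq,mou,mqu,muy,oqy] rk=24  ker:gmy,oqu
rk∂_2=24

rank∂_2=24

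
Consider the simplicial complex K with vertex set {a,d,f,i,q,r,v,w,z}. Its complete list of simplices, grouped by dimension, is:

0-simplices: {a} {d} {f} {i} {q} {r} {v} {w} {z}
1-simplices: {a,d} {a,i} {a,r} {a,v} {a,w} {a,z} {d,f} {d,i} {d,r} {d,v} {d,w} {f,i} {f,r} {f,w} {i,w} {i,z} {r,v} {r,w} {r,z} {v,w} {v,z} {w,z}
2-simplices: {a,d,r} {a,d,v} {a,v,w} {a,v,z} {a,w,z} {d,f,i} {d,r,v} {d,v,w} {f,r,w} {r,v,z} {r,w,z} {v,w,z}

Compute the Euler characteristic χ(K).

χ(K)=-1

n_0=9 n_1=22 n_2=12
χ=+9−22+12=-1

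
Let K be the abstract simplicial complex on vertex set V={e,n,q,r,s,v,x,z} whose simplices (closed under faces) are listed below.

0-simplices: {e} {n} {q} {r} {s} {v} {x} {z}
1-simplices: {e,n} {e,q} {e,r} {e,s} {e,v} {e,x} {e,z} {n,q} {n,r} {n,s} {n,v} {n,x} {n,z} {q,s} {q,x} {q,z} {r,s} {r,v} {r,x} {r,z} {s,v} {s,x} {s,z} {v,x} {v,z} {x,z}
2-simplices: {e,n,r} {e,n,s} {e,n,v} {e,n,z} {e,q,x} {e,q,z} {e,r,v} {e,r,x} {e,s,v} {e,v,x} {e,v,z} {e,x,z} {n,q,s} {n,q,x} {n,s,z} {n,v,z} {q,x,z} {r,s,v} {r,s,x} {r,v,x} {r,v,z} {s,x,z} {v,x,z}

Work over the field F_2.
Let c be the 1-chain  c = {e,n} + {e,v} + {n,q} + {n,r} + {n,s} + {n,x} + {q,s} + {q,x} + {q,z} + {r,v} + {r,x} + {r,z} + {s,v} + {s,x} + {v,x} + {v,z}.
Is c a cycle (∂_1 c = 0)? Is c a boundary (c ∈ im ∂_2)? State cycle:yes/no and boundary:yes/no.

n_0=8 n_1=26 n_2=23  [Z2]
∂1: piv[en,eq,er,es,ev,ex,ez] rk=7  ker:nq,nr,ns,nv,nx,nz,qs,qx,qz,rs,rv,rx,rz,sv,sx,sz,vx,vz,xz
∂2: piv[enr,ens,env,enz,eqx,eqz,erv,erx,esv,evx,evz,exz,nqs,nqx,nsz,rsv,rsx,rvz] rk=18  ker:nvz,qxz,rvx,sxz,vxz
∂1c = {n} + {v} + {x} + {z}

cycle:no boundary:no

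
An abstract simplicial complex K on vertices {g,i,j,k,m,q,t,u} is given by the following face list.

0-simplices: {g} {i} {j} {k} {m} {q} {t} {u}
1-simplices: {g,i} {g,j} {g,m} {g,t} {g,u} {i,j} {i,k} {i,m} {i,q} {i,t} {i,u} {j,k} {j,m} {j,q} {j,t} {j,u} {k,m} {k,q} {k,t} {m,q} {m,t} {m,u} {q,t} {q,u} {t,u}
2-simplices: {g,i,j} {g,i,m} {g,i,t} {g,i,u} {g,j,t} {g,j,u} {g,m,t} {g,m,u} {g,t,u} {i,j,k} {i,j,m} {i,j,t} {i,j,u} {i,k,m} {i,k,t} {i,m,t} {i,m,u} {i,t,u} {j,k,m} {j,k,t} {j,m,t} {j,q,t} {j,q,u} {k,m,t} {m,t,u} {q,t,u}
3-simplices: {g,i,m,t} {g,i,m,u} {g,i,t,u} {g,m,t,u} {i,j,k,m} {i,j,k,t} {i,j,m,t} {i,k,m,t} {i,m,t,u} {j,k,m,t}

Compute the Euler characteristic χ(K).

χ(K)=-1

n_0=8 n_1=25 n_2=26 n_3=10
χ=+8−25+26−10=-1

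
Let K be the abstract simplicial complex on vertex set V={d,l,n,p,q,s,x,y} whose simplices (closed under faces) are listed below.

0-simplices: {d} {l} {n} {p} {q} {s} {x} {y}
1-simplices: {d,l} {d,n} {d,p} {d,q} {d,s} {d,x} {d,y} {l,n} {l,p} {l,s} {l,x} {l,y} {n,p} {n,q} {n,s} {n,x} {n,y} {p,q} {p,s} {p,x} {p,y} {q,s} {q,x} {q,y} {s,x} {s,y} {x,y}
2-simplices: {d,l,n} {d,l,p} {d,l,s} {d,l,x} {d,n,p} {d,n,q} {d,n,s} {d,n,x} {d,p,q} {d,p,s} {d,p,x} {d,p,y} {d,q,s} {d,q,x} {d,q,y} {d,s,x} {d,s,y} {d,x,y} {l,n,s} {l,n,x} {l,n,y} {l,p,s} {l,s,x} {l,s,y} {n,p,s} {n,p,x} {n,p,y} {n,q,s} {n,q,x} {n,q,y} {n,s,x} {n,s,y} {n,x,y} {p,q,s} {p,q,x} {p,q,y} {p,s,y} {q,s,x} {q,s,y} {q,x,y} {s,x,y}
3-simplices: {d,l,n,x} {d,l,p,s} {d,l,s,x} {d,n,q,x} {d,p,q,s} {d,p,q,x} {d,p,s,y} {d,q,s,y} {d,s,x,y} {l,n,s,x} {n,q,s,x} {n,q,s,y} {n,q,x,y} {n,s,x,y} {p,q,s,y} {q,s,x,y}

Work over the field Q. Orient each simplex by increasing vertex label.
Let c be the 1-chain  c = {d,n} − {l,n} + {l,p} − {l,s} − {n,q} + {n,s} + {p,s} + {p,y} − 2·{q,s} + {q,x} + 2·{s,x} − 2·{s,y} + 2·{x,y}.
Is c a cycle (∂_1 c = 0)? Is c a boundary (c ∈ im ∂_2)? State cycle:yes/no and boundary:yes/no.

n_0=8 n_1=27 n_2=41 n_3=16  [Q]
∂1: piv[dl,dn,dp,dq,ds,dx,dy] rk=7  ker:ln,lp,ls,lx,ly,np,nq,ns,nx,ny,pq,ps,px,py,qs,qx,qy,sx,sy,xy
∂2: piv[dln,dlp,dls,dlx,dnp,dnq,dns,dnx,dpq,dps,dpx,dpy,dqs,dqx,dqy,dsx,dsy,dxy,lny,lsy] rk=20  ker:lns,lnx,lps,lsx,nps,npx,npy,nqs,nqx,nqy,nsx,nsy,nxy,pqs,pqx,pqy,psy,qsx,qsy,qxy,sxy
∂3: piv[dlnx,dlps,dlsx,dnqx,dpqs,dpqx,dpsy,dqsy,dsxy,lnsx,nqsx,nqsy,nqxy,nsxy,pqsy] rk=15  ker:qsxy
∂1c = −{d} + {l} − {p} − {s} + {x} + {y}

cycle:no boundary:no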